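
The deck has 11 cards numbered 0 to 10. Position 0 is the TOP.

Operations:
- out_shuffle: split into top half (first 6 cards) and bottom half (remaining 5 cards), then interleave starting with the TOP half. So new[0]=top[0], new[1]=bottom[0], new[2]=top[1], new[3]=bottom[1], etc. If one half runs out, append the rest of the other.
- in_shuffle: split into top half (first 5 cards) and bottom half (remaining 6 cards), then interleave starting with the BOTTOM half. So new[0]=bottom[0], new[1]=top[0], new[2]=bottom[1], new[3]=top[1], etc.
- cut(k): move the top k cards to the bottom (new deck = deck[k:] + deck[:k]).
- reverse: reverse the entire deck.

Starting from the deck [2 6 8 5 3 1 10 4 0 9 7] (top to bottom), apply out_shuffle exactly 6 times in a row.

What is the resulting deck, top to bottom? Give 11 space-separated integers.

After op 1 (out_shuffle): [2 10 6 4 8 0 5 9 3 7 1]
After op 2 (out_shuffle): [2 5 10 9 6 3 4 7 8 1 0]
After op 3 (out_shuffle): [2 4 5 7 10 8 9 1 6 0 3]
After op 4 (out_shuffle): [2 9 4 1 5 6 7 0 10 3 8]
After op 5 (out_shuffle): [2 7 9 0 4 10 1 3 5 8 6]
After op 6 (out_shuffle): [2 1 7 3 9 5 0 8 4 6 10]

Answer: 2 1 7 3 9 5 0 8 4 6 10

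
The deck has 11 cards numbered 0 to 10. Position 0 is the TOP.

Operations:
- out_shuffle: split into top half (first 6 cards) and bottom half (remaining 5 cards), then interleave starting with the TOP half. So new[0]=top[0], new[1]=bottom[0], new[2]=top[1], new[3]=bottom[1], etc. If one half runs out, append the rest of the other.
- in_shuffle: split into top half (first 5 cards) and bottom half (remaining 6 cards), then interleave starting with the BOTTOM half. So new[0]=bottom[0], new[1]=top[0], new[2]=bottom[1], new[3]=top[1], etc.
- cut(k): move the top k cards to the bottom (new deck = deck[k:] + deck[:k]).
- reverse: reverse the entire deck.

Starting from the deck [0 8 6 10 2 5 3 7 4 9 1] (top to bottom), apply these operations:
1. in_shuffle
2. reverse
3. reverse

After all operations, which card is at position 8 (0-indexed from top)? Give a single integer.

After op 1 (in_shuffle): [5 0 3 8 7 6 4 10 9 2 1]
After op 2 (reverse): [1 2 9 10 4 6 7 8 3 0 5]
After op 3 (reverse): [5 0 3 8 7 6 4 10 9 2 1]
Position 8: card 9.

Answer: 9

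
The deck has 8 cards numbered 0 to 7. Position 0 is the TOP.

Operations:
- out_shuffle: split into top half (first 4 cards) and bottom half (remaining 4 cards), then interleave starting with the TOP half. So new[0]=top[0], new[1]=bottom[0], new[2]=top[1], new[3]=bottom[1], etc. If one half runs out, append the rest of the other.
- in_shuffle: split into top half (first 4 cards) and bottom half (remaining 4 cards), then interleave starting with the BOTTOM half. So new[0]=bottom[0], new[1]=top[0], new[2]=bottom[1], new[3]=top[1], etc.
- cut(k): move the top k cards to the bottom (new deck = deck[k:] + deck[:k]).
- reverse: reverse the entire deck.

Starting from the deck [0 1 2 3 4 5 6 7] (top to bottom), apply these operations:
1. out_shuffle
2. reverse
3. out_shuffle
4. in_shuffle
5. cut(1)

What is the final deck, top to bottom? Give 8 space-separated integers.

After op 1 (out_shuffle): [0 4 1 5 2 6 3 7]
After op 2 (reverse): [7 3 6 2 5 1 4 0]
After op 3 (out_shuffle): [7 5 3 1 6 4 2 0]
After op 4 (in_shuffle): [6 7 4 5 2 3 0 1]
After op 5 (cut(1)): [7 4 5 2 3 0 1 6]

Answer: 7 4 5 2 3 0 1 6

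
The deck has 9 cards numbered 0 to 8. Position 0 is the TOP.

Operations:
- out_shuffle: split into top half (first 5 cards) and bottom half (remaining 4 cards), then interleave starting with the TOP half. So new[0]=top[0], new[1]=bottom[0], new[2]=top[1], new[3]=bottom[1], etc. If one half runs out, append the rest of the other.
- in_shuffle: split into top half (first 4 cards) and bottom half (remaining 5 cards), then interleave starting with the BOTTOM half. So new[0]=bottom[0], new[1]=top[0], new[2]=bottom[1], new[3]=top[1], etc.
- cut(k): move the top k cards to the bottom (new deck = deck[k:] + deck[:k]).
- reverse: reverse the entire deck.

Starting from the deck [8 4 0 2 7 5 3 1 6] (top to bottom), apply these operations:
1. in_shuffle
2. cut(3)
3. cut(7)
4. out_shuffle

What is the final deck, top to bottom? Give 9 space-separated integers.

After op 1 (in_shuffle): [7 8 5 4 3 0 1 2 6]
After op 2 (cut(3)): [4 3 0 1 2 6 7 8 5]
After op 3 (cut(7)): [8 5 4 3 0 1 2 6 7]
After op 4 (out_shuffle): [8 1 5 2 4 6 3 7 0]

Answer: 8 1 5 2 4 6 3 7 0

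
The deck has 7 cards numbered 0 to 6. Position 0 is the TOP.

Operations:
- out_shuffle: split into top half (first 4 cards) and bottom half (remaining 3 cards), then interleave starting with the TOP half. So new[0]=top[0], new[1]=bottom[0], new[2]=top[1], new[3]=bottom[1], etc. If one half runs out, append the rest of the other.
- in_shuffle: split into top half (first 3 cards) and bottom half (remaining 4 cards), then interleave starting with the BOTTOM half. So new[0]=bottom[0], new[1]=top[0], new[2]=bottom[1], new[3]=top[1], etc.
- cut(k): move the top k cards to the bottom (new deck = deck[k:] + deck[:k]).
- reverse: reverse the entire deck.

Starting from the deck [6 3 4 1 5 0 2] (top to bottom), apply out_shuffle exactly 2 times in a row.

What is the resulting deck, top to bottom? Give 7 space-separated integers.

Answer: 6 4 5 2 3 1 0

Derivation:
After op 1 (out_shuffle): [6 5 3 0 4 2 1]
After op 2 (out_shuffle): [6 4 5 2 3 1 0]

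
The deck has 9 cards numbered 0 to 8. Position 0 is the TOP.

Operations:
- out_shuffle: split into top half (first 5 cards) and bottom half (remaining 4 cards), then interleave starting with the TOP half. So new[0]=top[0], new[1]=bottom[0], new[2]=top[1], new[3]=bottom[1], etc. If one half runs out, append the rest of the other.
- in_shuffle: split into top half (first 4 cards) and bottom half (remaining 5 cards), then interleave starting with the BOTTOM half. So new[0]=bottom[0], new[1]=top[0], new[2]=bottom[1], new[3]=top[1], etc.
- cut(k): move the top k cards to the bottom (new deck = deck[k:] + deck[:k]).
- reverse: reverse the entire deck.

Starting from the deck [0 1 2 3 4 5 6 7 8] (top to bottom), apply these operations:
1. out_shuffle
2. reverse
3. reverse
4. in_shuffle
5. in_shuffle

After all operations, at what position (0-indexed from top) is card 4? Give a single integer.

Answer: 8

Derivation:
After op 1 (out_shuffle): [0 5 1 6 2 7 3 8 4]
After op 2 (reverse): [4 8 3 7 2 6 1 5 0]
After op 3 (reverse): [0 5 1 6 2 7 3 8 4]
After op 4 (in_shuffle): [2 0 7 5 3 1 8 6 4]
After op 5 (in_shuffle): [3 2 1 0 8 7 6 5 4]
Card 4 is at position 8.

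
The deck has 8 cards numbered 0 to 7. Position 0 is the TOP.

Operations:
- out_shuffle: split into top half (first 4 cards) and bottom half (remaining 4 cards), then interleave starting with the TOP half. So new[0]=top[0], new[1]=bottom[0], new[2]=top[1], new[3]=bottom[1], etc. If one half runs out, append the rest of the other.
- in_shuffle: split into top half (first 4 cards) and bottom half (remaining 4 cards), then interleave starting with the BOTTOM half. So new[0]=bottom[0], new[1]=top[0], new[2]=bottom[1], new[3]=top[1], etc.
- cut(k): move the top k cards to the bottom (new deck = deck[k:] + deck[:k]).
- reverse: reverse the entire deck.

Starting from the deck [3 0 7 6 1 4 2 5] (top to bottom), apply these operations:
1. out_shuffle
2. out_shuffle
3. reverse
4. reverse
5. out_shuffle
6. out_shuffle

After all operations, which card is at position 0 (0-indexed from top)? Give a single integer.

After op 1 (out_shuffle): [3 1 0 4 7 2 6 5]
After op 2 (out_shuffle): [3 7 1 2 0 6 4 5]
After op 3 (reverse): [5 4 6 0 2 1 7 3]
After op 4 (reverse): [3 7 1 2 0 6 4 5]
After op 5 (out_shuffle): [3 0 7 6 1 4 2 5]
After op 6 (out_shuffle): [3 1 0 4 7 2 6 5]
Position 0: card 3.

Answer: 3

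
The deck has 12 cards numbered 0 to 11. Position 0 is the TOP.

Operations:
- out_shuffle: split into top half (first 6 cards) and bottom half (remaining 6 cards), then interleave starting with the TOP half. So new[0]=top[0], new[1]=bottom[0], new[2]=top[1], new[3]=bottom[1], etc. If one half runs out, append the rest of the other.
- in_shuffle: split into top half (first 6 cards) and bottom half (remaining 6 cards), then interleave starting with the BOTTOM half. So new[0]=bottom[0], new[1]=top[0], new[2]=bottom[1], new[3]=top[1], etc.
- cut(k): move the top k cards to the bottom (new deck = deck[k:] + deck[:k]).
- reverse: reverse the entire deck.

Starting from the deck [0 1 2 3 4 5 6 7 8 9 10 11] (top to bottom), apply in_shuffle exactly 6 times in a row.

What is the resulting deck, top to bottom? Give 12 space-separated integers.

After op 1 (in_shuffle): [6 0 7 1 8 2 9 3 10 4 11 5]
After op 2 (in_shuffle): [9 6 3 0 10 7 4 1 11 8 5 2]
After op 3 (in_shuffle): [4 9 1 6 11 3 8 0 5 10 2 7]
After op 4 (in_shuffle): [8 4 0 9 5 1 10 6 2 11 7 3]
After op 5 (in_shuffle): [10 8 6 4 2 0 11 9 7 5 3 1]
After op 6 (in_shuffle): [11 10 9 8 7 6 5 4 3 2 1 0]

Answer: 11 10 9 8 7 6 5 4 3 2 1 0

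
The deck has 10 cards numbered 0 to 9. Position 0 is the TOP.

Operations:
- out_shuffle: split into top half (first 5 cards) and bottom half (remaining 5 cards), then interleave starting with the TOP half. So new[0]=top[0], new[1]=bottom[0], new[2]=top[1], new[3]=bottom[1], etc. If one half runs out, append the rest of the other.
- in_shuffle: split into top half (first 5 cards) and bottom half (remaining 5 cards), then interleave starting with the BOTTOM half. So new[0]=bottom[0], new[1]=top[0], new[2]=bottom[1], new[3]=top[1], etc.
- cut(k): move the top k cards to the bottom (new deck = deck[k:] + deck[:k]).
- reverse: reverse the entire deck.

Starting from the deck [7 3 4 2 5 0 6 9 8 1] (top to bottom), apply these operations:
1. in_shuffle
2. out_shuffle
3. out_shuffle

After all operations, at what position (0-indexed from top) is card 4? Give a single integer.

After op 1 (in_shuffle): [0 7 6 3 9 4 8 2 1 5]
After op 2 (out_shuffle): [0 4 7 8 6 2 3 1 9 5]
After op 3 (out_shuffle): [0 2 4 3 7 1 8 9 6 5]
Card 4 is at position 2.

Answer: 2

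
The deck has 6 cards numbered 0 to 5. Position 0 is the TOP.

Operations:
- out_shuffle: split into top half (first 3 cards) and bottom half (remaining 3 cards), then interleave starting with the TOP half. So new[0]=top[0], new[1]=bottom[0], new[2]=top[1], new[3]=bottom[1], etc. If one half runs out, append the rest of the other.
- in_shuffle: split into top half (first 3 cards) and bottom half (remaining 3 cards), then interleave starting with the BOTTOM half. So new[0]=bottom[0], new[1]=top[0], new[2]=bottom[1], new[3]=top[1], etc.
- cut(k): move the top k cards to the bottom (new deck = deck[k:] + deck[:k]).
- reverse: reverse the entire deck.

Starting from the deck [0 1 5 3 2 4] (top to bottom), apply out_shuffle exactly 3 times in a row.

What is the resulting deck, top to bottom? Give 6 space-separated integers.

Answer: 0 5 2 1 3 4

Derivation:
After op 1 (out_shuffle): [0 3 1 2 5 4]
After op 2 (out_shuffle): [0 2 3 5 1 4]
After op 3 (out_shuffle): [0 5 2 1 3 4]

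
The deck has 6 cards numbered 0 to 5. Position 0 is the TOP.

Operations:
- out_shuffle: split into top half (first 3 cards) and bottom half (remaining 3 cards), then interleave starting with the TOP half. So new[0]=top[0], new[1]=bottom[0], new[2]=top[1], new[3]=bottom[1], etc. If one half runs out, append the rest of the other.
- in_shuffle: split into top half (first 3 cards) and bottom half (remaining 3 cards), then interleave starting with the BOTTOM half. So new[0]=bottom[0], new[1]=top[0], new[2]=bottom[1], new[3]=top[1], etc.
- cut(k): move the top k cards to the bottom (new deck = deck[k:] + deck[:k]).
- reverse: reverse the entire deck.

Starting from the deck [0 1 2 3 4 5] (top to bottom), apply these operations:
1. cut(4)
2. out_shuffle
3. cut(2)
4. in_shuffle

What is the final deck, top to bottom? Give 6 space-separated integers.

After op 1 (cut(4)): [4 5 0 1 2 3]
After op 2 (out_shuffle): [4 1 5 2 0 3]
After op 3 (cut(2)): [5 2 0 3 4 1]
After op 4 (in_shuffle): [3 5 4 2 1 0]

Answer: 3 5 4 2 1 0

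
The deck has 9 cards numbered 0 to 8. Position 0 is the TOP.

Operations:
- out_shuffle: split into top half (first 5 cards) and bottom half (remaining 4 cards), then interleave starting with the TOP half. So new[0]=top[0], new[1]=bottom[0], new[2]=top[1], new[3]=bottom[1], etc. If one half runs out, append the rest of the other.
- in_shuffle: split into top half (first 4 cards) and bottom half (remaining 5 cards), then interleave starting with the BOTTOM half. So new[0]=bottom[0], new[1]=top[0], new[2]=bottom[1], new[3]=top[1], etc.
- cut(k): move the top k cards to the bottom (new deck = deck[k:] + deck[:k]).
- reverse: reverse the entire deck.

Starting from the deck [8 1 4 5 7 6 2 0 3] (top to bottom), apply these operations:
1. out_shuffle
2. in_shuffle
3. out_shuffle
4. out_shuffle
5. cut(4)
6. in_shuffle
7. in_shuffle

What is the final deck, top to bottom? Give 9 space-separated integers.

Answer: 2 0 3 8 1 4 5 7 6

Derivation:
After op 1 (out_shuffle): [8 6 1 2 4 0 5 3 7]
After op 2 (in_shuffle): [4 8 0 6 5 1 3 2 7]
After op 3 (out_shuffle): [4 1 8 3 0 2 6 7 5]
After op 4 (out_shuffle): [4 2 1 6 8 7 3 5 0]
After op 5 (cut(4)): [8 7 3 5 0 4 2 1 6]
After op 6 (in_shuffle): [0 8 4 7 2 3 1 5 6]
After op 7 (in_shuffle): [2 0 3 8 1 4 5 7 6]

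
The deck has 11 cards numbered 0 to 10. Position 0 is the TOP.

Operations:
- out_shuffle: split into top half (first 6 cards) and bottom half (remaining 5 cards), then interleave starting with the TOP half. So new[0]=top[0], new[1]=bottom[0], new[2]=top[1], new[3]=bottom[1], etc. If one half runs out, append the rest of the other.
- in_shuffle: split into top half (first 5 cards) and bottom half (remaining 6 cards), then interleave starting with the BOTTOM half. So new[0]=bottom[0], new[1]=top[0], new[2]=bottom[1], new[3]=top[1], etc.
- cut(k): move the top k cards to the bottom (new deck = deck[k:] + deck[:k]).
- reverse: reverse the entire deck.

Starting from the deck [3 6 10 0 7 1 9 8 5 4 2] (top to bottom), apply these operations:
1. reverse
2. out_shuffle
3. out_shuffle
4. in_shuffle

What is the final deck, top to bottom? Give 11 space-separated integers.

After op 1 (reverse): [2 4 5 8 9 1 7 0 10 6 3]
After op 2 (out_shuffle): [2 7 4 0 5 10 8 6 9 3 1]
After op 3 (out_shuffle): [2 8 7 6 4 9 0 3 5 1 10]
After op 4 (in_shuffle): [9 2 0 8 3 7 5 6 1 4 10]

Answer: 9 2 0 8 3 7 5 6 1 4 10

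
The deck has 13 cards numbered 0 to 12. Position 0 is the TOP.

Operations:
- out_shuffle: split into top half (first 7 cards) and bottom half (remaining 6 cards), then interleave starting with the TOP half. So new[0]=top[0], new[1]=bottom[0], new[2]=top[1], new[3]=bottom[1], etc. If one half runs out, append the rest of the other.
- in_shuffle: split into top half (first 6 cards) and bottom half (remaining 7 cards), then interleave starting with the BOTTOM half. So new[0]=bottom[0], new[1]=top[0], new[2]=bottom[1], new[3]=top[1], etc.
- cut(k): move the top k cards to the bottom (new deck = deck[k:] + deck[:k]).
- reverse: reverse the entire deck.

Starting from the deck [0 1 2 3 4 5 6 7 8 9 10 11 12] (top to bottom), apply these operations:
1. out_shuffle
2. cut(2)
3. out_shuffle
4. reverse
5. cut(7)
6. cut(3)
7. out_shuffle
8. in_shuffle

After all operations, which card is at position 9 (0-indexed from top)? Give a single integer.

After op 1 (out_shuffle): [0 7 1 8 2 9 3 10 4 11 5 12 6]
After op 2 (cut(2)): [1 8 2 9 3 10 4 11 5 12 6 0 7]
After op 3 (out_shuffle): [1 11 8 5 2 12 9 6 3 0 10 7 4]
After op 4 (reverse): [4 7 10 0 3 6 9 12 2 5 8 11 1]
After op 5 (cut(7)): [12 2 5 8 11 1 4 7 10 0 3 6 9]
After op 6 (cut(3)): [8 11 1 4 7 10 0 3 6 9 12 2 5]
After op 7 (out_shuffle): [8 3 11 6 1 9 4 12 7 2 10 5 0]
After op 8 (in_shuffle): [4 8 12 3 7 11 2 6 10 1 5 9 0]
Position 9: card 1.

Answer: 1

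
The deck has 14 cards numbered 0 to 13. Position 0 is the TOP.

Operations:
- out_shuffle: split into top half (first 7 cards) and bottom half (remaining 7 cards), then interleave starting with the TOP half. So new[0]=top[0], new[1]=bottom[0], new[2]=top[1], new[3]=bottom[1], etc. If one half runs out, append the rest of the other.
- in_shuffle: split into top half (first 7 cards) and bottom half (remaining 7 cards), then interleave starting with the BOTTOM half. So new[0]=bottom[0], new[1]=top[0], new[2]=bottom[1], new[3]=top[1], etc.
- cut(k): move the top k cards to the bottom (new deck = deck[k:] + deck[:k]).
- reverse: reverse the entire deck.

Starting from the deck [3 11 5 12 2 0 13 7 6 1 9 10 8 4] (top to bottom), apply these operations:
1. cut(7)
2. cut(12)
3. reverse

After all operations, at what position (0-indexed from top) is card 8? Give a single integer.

After op 1 (cut(7)): [7 6 1 9 10 8 4 3 11 5 12 2 0 13]
After op 2 (cut(12)): [0 13 7 6 1 9 10 8 4 3 11 5 12 2]
After op 3 (reverse): [2 12 5 11 3 4 8 10 9 1 6 7 13 0]
Card 8 is at position 6.

Answer: 6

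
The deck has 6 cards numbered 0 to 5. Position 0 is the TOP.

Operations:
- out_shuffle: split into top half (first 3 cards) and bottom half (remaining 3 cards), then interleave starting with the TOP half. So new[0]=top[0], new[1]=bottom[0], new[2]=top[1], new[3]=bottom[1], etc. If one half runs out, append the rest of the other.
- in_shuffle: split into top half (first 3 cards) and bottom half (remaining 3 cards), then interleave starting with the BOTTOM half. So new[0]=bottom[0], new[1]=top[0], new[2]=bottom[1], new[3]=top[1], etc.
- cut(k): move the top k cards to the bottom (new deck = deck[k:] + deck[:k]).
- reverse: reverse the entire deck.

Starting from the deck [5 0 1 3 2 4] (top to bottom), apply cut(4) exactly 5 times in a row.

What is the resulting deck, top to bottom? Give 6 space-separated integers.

After op 1 (cut(4)): [2 4 5 0 1 3]
After op 2 (cut(4)): [1 3 2 4 5 0]
After op 3 (cut(4)): [5 0 1 3 2 4]
After op 4 (cut(4)): [2 4 5 0 1 3]
After op 5 (cut(4)): [1 3 2 4 5 0]

Answer: 1 3 2 4 5 0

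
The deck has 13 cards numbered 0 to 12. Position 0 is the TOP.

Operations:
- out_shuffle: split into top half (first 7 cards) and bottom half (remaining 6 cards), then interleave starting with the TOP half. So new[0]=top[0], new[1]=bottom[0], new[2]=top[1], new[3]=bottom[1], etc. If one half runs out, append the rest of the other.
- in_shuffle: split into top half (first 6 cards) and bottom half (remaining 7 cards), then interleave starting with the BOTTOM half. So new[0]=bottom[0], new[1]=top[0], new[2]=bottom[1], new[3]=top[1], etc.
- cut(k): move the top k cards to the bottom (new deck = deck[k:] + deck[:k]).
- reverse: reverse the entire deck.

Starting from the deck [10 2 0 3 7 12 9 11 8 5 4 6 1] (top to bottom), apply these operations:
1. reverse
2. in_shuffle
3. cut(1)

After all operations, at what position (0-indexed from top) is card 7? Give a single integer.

Answer: 3

Derivation:
After op 1 (reverse): [1 6 4 5 8 11 9 12 7 3 0 2 10]
After op 2 (in_shuffle): [9 1 12 6 7 4 3 5 0 8 2 11 10]
After op 3 (cut(1)): [1 12 6 7 4 3 5 0 8 2 11 10 9]
Card 7 is at position 3.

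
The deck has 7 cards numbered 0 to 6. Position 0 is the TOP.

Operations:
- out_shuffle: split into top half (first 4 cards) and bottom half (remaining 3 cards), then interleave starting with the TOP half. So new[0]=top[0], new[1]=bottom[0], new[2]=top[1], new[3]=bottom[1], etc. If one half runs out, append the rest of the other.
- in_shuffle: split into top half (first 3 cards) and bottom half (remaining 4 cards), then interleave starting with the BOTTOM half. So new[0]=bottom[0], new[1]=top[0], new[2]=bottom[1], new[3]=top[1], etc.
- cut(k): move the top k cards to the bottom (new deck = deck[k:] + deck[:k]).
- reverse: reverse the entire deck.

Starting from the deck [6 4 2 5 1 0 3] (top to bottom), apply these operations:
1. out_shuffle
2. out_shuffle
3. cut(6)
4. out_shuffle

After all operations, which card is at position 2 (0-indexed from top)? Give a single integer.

After op 1 (out_shuffle): [6 1 4 0 2 3 5]
After op 2 (out_shuffle): [6 2 1 3 4 5 0]
After op 3 (cut(6)): [0 6 2 1 3 4 5]
After op 4 (out_shuffle): [0 3 6 4 2 5 1]
Position 2: card 6.

Answer: 6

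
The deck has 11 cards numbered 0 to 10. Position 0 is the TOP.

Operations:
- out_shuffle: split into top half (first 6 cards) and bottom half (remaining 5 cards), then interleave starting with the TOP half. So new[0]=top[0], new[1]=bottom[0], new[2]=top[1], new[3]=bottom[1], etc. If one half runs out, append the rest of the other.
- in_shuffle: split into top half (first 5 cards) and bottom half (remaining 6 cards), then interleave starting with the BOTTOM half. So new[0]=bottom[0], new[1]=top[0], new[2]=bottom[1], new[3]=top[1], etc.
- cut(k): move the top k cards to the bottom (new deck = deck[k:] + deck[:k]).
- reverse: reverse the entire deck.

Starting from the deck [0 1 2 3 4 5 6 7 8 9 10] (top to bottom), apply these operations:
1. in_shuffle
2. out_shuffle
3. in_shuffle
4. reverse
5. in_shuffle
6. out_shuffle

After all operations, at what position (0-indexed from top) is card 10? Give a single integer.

Answer: 10

Derivation:
After op 1 (in_shuffle): [5 0 6 1 7 2 8 3 9 4 10]
After op 2 (out_shuffle): [5 8 0 3 6 9 1 4 7 10 2]
After op 3 (in_shuffle): [9 5 1 8 4 0 7 3 10 6 2]
After op 4 (reverse): [2 6 10 3 7 0 4 8 1 5 9]
After op 5 (in_shuffle): [0 2 4 6 8 10 1 3 5 7 9]
After op 6 (out_shuffle): [0 1 2 3 4 5 6 7 8 9 10]
Card 10 is at position 10.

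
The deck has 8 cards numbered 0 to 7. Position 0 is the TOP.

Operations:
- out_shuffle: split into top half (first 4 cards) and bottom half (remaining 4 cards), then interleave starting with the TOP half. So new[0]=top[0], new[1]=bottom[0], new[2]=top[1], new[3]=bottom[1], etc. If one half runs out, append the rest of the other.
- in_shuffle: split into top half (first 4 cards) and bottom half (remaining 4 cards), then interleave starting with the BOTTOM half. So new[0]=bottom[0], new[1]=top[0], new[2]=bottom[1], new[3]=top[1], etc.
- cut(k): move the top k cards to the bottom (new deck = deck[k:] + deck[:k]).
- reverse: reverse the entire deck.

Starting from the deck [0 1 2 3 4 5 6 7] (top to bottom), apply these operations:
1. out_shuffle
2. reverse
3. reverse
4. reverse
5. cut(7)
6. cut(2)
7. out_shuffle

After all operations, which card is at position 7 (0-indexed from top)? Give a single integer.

Answer: 7

Derivation:
After op 1 (out_shuffle): [0 4 1 5 2 6 3 7]
After op 2 (reverse): [7 3 6 2 5 1 4 0]
After op 3 (reverse): [0 4 1 5 2 6 3 7]
After op 4 (reverse): [7 3 6 2 5 1 4 0]
After op 5 (cut(7)): [0 7 3 6 2 5 1 4]
After op 6 (cut(2)): [3 6 2 5 1 4 0 7]
After op 7 (out_shuffle): [3 1 6 4 2 0 5 7]
Position 7: card 7.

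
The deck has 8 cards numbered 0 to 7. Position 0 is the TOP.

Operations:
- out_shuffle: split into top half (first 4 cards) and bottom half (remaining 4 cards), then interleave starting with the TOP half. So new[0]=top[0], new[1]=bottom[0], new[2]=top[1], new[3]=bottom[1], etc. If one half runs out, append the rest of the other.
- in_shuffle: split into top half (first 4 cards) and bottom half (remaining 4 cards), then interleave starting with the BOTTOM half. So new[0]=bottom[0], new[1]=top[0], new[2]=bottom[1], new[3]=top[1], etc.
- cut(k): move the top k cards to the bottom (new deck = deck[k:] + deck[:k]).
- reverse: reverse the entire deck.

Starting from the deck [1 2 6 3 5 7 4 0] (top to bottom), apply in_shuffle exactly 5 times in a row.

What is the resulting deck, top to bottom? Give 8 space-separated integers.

Answer: 2 3 7 0 1 6 5 4

Derivation:
After op 1 (in_shuffle): [5 1 7 2 4 6 0 3]
After op 2 (in_shuffle): [4 5 6 1 0 7 3 2]
After op 3 (in_shuffle): [0 4 7 5 3 6 2 1]
After op 4 (in_shuffle): [3 0 6 4 2 7 1 5]
After op 5 (in_shuffle): [2 3 7 0 1 6 5 4]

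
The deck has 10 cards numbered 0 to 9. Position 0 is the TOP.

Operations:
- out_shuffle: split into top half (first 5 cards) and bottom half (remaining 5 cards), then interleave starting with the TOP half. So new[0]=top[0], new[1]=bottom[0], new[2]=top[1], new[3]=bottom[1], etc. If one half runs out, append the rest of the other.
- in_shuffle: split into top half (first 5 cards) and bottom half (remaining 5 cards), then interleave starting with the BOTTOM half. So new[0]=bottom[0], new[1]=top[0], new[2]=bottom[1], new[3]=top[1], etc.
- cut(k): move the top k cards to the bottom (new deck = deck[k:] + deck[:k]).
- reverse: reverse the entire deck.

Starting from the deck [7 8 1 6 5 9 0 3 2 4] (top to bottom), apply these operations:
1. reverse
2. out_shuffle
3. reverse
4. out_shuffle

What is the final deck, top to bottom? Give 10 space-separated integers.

After op 1 (reverse): [4 2 3 0 9 5 6 1 8 7]
After op 2 (out_shuffle): [4 5 2 6 3 1 0 8 9 7]
After op 3 (reverse): [7 9 8 0 1 3 6 2 5 4]
After op 4 (out_shuffle): [7 3 9 6 8 2 0 5 1 4]

Answer: 7 3 9 6 8 2 0 5 1 4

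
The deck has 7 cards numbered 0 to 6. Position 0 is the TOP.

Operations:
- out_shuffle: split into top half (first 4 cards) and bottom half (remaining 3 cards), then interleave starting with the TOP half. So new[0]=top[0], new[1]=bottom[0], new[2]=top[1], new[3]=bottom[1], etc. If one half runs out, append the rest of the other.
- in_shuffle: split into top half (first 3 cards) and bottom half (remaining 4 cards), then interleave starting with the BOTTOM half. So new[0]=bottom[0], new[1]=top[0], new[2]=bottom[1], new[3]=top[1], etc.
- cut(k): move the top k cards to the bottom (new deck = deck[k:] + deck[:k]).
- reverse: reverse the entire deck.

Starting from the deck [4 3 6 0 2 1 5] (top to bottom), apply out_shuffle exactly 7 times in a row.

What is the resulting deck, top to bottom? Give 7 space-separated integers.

Answer: 4 2 3 1 6 5 0

Derivation:
After op 1 (out_shuffle): [4 2 3 1 6 5 0]
After op 2 (out_shuffle): [4 6 2 5 3 0 1]
After op 3 (out_shuffle): [4 3 6 0 2 1 5]
After op 4 (out_shuffle): [4 2 3 1 6 5 0]
After op 5 (out_shuffle): [4 6 2 5 3 0 1]
After op 6 (out_shuffle): [4 3 6 0 2 1 5]
After op 7 (out_shuffle): [4 2 3 1 6 5 0]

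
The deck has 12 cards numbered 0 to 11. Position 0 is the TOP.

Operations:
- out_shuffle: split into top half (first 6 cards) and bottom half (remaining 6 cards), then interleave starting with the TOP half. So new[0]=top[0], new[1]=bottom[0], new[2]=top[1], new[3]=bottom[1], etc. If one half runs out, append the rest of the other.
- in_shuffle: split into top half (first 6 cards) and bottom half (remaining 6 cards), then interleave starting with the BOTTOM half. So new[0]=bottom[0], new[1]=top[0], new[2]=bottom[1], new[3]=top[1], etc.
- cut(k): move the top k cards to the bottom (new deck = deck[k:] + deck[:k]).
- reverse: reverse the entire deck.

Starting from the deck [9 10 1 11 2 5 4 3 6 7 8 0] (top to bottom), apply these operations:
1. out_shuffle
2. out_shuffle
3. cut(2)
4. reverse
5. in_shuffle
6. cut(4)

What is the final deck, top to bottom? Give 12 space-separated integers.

Answer: 2 0 10 6 7 5 4 1 8 11 3 9

Derivation:
After op 1 (out_shuffle): [9 4 10 3 1 6 11 7 2 8 5 0]
After op 2 (out_shuffle): [9 11 4 7 10 2 3 8 1 5 6 0]
After op 3 (cut(2)): [4 7 10 2 3 8 1 5 6 0 9 11]
After op 4 (reverse): [11 9 0 6 5 1 8 3 2 10 7 4]
After op 5 (in_shuffle): [8 11 3 9 2 0 10 6 7 5 4 1]
After op 6 (cut(4)): [2 0 10 6 7 5 4 1 8 11 3 9]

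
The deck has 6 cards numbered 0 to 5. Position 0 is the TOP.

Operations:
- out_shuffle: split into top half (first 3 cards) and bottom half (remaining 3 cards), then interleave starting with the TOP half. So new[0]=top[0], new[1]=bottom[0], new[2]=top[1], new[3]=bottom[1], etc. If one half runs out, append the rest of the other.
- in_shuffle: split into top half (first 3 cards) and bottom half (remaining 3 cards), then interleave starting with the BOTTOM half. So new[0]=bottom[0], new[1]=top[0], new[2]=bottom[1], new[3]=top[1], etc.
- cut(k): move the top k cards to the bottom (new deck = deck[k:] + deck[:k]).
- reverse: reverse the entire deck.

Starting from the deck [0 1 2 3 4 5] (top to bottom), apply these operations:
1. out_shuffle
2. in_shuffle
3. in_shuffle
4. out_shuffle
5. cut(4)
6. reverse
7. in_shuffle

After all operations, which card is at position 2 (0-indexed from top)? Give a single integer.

After op 1 (out_shuffle): [0 3 1 4 2 5]
After op 2 (in_shuffle): [4 0 2 3 5 1]
After op 3 (in_shuffle): [3 4 5 0 1 2]
After op 4 (out_shuffle): [3 0 4 1 5 2]
After op 5 (cut(4)): [5 2 3 0 4 1]
After op 6 (reverse): [1 4 0 3 2 5]
After op 7 (in_shuffle): [3 1 2 4 5 0]
Position 2: card 2.

Answer: 2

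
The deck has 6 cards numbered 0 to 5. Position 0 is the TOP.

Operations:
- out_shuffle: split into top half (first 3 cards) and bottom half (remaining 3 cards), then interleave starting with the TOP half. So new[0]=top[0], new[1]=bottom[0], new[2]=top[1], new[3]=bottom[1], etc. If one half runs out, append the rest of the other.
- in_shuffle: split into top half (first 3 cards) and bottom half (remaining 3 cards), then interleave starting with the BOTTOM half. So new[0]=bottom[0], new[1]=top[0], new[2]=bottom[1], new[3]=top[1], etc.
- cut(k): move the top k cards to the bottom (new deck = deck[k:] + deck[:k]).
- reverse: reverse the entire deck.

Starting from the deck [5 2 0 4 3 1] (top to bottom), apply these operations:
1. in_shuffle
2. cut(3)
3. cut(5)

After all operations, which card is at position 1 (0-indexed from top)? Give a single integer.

Answer: 2

Derivation:
After op 1 (in_shuffle): [4 5 3 2 1 0]
After op 2 (cut(3)): [2 1 0 4 5 3]
After op 3 (cut(5)): [3 2 1 0 4 5]
Position 1: card 2.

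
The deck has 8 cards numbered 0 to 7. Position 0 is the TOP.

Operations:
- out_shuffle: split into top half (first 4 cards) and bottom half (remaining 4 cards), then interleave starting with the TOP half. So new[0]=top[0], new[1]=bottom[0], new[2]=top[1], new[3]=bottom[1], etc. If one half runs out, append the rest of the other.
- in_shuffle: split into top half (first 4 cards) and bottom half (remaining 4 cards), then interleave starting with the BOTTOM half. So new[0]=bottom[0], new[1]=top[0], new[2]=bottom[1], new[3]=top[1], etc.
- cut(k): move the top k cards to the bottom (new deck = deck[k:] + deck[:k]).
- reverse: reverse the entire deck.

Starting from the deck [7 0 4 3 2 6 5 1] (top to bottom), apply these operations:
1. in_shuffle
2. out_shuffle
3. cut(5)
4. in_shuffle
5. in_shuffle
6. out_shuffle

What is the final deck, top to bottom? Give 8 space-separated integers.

Answer: 4 6 5 7 3 2 1 0

Derivation:
After op 1 (in_shuffle): [2 7 6 0 5 4 1 3]
After op 2 (out_shuffle): [2 5 7 4 6 1 0 3]
After op 3 (cut(5)): [1 0 3 2 5 7 4 6]
After op 4 (in_shuffle): [5 1 7 0 4 3 6 2]
After op 5 (in_shuffle): [4 5 3 1 6 7 2 0]
After op 6 (out_shuffle): [4 6 5 7 3 2 1 0]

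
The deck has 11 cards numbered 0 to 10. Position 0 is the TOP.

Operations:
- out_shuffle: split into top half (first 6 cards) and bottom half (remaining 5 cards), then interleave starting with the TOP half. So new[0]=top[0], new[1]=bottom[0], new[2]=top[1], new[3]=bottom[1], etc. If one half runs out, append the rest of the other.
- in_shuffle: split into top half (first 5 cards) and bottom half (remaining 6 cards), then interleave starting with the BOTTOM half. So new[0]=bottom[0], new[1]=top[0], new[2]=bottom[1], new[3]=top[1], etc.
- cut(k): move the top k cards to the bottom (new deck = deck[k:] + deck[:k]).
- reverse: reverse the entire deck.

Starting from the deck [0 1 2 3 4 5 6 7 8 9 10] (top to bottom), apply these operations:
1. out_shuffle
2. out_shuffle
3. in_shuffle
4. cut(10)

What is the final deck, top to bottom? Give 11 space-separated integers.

Answer: 8 4 0 7 3 10 6 2 9 5 1

Derivation:
After op 1 (out_shuffle): [0 6 1 7 2 8 3 9 4 10 5]
After op 2 (out_shuffle): [0 3 6 9 1 4 7 10 2 5 8]
After op 3 (in_shuffle): [4 0 7 3 10 6 2 9 5 1 8]
After op 4 (cut(10)): [8 4 0 7 3 10 6 2 9 5 1]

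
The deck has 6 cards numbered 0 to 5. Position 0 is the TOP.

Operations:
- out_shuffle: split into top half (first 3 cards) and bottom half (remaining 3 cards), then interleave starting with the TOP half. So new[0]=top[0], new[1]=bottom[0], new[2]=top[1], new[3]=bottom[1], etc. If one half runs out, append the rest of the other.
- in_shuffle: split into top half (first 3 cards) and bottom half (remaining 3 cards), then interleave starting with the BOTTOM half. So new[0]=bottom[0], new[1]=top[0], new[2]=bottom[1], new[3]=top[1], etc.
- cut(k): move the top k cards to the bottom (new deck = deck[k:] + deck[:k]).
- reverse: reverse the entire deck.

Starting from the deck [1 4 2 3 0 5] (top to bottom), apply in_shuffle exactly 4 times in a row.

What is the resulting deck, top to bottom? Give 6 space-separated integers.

After op 1 (in_shuffle): [3 1 0 4 5 2]
After op 2 (in_shuffle): [4 3 5 1 2 0]
After op 3 (in_shuffle): [1 4 2 3 0 5]
After op 4 (in_shuffle): [3 1 0 4 5 2]

Answer: 3 1 0 4 5 2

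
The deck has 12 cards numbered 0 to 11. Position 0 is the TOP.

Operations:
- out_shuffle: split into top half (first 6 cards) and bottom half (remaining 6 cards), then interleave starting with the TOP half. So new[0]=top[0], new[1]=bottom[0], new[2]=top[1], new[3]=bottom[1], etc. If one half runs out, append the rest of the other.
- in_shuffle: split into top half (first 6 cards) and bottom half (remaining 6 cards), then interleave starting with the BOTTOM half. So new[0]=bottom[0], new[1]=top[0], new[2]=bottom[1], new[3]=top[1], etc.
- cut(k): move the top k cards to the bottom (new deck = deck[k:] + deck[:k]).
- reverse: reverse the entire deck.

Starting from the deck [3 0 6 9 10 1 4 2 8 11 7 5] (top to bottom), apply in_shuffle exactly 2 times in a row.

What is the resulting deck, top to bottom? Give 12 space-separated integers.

After op 1 (in_shuffle): [4 3 2 0 8 6 11 9 7 10 5 1]
After op 2 (in_shuffle): [11 4 9 3 7 2 10 0 5 8 1 6]

Answer: 11 4 9 3 7 2 10 0 5 8 1 6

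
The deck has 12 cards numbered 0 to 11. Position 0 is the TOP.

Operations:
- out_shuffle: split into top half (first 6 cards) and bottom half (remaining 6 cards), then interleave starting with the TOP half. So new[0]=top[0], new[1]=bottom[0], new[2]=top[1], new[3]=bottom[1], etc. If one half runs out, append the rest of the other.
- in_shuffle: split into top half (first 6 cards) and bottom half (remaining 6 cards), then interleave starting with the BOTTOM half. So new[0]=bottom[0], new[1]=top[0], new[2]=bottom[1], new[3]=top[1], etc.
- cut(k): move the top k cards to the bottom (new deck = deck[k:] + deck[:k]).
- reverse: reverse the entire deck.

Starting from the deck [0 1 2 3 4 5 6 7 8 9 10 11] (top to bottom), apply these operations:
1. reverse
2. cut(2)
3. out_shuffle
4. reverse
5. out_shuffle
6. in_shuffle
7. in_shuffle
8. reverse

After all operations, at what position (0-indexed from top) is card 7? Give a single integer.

After op 1 (reverse): [11 10 9 8 7 6 5 4 3 2 1 0]
After op 2 (cut(2)): [9 8 7 6 5 4 3 2 1 0 11 10]
After op 3 (out_shuffle): [9 3 8 2 7 1 6 0 5 11 4 10]
After op 4 (reverse): [10 4 11 5 0 6 1 7 2 8 3 9]
After op 5 (out_shuffle): [10 1 4 7 11 2 5 8 0 3 6 9]
After op 6 (in_shuffle): [5 10 8 1 0 4 3 7 6 11 9 2]
After op 7 (in_shuffle): [3 5 7 10 6 8 11 1 9 0 2 4]
After op 8 (reverse): [4 2 0 9 1 11 8 6 10 7 5 3]
Card 7 is at position 9.

Answer: 9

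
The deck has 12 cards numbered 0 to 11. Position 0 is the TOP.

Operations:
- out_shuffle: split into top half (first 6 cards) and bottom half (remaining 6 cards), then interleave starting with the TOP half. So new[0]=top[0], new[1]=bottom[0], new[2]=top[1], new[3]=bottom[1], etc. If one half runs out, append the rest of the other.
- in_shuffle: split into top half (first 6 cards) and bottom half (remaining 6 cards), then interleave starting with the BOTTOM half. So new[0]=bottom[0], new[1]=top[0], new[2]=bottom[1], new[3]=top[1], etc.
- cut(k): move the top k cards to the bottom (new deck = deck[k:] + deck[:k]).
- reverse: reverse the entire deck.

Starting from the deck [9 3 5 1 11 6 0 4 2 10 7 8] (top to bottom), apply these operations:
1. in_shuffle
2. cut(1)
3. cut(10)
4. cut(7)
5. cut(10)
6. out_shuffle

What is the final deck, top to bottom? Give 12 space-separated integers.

After op 1 (in_shuffle): [0 9 4 3 2 5 10 1 7 11 8 6]
After op 2 (cut(1)): [9 4 3 2 5 10 1 7 11 8 6 0]
After op 3 (cut(10)): [6 0 9 4 3 2 5 10 1 7 11 8]
After op 4 (cut(7)): [10 1 7 11 8 6 0 9 4 3 2 5]
After op 5 (cut(10)): [2 5 10 1 7 11 8 6 0 9 4 3]
After op 6 (out_shuffle): [2 8 5 6 10 0 1 9 7 4 11 3]

Answer: 2 8 5 6 10 0 1 9 7 4 11 3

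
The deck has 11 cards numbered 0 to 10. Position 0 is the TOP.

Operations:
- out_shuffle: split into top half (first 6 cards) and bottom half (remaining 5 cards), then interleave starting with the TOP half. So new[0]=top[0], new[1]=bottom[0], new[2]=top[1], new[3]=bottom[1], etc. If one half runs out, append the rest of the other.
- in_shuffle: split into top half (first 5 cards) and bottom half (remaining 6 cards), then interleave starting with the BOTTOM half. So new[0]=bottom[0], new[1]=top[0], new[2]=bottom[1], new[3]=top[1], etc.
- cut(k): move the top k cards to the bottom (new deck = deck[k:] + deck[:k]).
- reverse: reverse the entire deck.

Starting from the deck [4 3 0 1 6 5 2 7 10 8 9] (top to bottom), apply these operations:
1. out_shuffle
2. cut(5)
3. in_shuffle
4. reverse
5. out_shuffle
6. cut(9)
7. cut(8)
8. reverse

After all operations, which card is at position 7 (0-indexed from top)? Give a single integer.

Answer: 5

Derivation:
After op 1 (out_shuffle): [4 2 3 7 0 10 1 8 6 9 5]
After op 2 (cut(5)): [10 1 8 6 9 5 4 2 3 7 0]
After op 3 (in_shuffle): [5 10 4 1 2 8 3 6 7 9 0]
After op 4 (reverse): [0 9 7 6 3 8 2 1 4 10 5]
After op 5 (out_shuffle): [0 2 9 1 7 4 6 10 3 5 8]
After op 6 (cut(9)): [5 8 0 2 9 1 7 4 6 10 3]
After op 7 (cut(8)): [6 10 3 5 8 0 2 9 1 7 4]
After op 8 (reverse): [4 7 1 9 2 0 8 5 3 10 6]
Position 7: card 5.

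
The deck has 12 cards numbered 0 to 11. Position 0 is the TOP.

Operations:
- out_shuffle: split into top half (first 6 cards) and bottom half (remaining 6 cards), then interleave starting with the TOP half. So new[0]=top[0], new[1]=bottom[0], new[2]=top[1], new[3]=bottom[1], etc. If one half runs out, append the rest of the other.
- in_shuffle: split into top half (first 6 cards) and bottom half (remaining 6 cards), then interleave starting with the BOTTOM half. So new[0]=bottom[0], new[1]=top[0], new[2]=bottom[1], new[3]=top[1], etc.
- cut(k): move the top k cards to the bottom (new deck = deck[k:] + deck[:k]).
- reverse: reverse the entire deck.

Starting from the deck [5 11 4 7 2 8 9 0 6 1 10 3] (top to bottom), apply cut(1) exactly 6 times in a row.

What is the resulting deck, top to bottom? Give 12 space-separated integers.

Answer: 9 0 6 1 10 3 5 11 4 7 2 8

Derivation:
After op 1 (cut(1)): [11 4 7 2 8 9 0 6 1 10 3 5]
After op 2 (cut(1)): [4 7 2 8 9 0 6 1 10 3 5 11]
After op 3 (cut(1)): [7 2 8 9 0 6 1 10 3 5 11 4]
After op 4 (cut(1)): [2 8 9 0 6 1 10 3 5 11 4 7]
After op 5 (cut(1)): [8 9 0 6 1 10 3 5 11 4 7 2]
After op 6 (cut(1)): [9 0 6 1 10 3 5 11 4 7 2 8]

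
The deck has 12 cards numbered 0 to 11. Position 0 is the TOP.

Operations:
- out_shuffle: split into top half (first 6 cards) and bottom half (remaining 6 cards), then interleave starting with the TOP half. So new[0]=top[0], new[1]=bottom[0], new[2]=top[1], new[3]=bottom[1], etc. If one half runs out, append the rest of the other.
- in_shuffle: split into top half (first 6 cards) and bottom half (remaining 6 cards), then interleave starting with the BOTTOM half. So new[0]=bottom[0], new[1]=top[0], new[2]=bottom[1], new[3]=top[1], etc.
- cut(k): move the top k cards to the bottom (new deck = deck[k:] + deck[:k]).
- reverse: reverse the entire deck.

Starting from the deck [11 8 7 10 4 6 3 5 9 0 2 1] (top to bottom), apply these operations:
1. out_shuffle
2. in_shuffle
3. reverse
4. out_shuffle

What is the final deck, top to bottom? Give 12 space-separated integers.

After op 1 (out_shuffle): [11 3 8 5 7 9 10 0 4 2 6 1]
After op 2 (in_shuffle): [10 11 0 3 4 8 2 5 6 7 1 9]
After op 3 (reverse): [9 1 7 6 5 2 8 4 3 0 11 10]
After op 4 (out_shuffle): [9 8 1 4 7 3 6 0 5 11 2 10]

Answer: 9 8 1 4 7 3 6 0 5 11 2 10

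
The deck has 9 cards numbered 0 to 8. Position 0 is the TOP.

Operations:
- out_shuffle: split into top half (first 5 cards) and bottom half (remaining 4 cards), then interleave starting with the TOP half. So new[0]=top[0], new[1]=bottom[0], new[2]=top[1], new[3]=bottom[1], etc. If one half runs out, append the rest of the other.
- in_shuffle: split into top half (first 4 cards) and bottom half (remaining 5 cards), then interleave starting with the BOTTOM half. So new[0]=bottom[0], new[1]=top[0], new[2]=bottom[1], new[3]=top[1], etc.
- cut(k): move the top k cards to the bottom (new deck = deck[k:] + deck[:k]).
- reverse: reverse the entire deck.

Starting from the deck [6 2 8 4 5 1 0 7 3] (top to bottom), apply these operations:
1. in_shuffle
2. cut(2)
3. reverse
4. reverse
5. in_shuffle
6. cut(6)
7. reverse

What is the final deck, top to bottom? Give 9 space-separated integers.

After op 1 (in_shuffle): [5 6 1 2 0 8 7 4 3]
After op 2 (cut(2)): [1 2 0 8 7 4 3 5 6]
After op 3 (reverse): [6 5 3 4 7 8 0 2 1]
After op 4 (reverse): [1 2 0 8 7 4 3 5 6]
After op 5 (in_shuffle): [7 1 4 2 3 0 5 8 6]
After op 6 (cut(6)): [5 8 6 7 1 4 2 3 0]
After op 7 (reverse): [0 3 2 4 1 7 6 8 5]

Answer: 0 3 2 4 1 7 6 8 5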